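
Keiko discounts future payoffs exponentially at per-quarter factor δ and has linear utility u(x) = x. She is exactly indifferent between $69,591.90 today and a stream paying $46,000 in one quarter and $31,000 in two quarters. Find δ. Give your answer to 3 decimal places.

Present value of the stream is 46000·δ + 31000·δ². Indifference gives 46000δ + 31000δ² = 69591.90.
That is, 31000δ² + 46000δ − 69591.90 = 0, a quadratic in δ.
By the quadratic formula (taking the positive root), δ = (−46000 + √10745395600.00) / 62000 ≈ 0.930.

δ ≈ 0.930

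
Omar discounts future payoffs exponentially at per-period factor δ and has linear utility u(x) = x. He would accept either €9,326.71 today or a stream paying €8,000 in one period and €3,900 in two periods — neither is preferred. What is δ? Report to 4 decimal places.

Equating present values: 9326.71 = 8000δ + 3900δ².
That is, 3900δ² + 8000δ − 9326.71 = 0, a quadratic in δ.
δ = (−8000 + √(8000² + 4·3900·9326.71)) / (2·3900) = (−8000 + √209496676.00) / 7800 ≈ 0.8300.

δ ≈ 0.8300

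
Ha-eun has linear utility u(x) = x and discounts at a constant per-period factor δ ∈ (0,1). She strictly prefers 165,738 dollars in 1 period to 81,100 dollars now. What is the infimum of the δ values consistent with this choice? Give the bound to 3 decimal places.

Under u(x) = x this choice says 81100 < δ·165738.
Dividing through by 165738 gives δ > 0.48933.

δ > 0.489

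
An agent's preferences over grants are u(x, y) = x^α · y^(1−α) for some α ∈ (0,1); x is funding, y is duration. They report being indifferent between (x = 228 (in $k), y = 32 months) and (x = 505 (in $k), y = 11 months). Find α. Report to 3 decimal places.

α ≈ 0.573

The Cobb–Douglas utilities coincide, so 228^α·32^(1−α) = 505^α·11^(1−α).
Rearrange to (228/505)^α = (11/32)^(1−α) and take logs: α·-0.795213 = (1−α)·-1.067841.
With A = -0.795213 and B = -1.067841: α·A = (1−α)·B, so α = B/(A+B) = -1.067841/-1.863054 ≈ 0.573.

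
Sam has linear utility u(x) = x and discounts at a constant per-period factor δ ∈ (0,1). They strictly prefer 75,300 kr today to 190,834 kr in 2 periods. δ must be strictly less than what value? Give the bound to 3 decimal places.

Under u(x) = x this choice says 75300 > δ^2·190834.
Dividing by 190834: δ^2 < 0.39458. Both sides are positive, so the square root keeps the direction.
δ < (75300/190834)^(1/2) ≈ 0.628.

δ < 0.628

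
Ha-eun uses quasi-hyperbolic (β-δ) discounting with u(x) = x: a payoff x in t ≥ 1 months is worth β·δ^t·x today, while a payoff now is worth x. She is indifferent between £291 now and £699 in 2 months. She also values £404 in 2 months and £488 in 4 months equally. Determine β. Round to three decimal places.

β ≈ 0.503

From the later pair, β·δ^2·404 = β·δ^4·488; dividing through, δ^2 = 404/488 = 0.82787, so δ = 0.90987.
Substituting δ into 291 = β·δ^2·699: β = 291/(578.680) ≈ 0.503.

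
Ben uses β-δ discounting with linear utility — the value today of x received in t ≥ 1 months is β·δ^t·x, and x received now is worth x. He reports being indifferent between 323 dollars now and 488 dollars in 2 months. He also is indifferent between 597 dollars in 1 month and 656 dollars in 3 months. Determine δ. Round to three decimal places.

δ ≈ 0.954

Both payoffs in the second observation are in the future, so β drops out: δ^1·597 = δ^3·656 ⇒ δ^2 = 597/656 = 0.91006, so δ = 0.95397.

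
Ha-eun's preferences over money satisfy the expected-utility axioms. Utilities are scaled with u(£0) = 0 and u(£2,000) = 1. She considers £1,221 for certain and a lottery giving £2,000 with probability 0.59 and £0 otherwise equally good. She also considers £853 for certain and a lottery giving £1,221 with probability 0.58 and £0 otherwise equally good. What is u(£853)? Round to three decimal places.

First, u(£1,221) = 0.59·u(£2,000) + 0.41·u(£0) = 0.59.
The second indifference gives u(£853) = 0.58·u(£1,221) + 0.42·u(£0) = 0.58·0.59 + 0.42·0.00 = 0.3422.

0.342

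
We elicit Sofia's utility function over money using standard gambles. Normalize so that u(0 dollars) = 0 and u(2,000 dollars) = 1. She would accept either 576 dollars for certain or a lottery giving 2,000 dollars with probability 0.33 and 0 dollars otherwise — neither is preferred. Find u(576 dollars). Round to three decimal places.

u(576 dollars) equals the lottery's expected utility: 0.33·1 + 0.67·0 = 0.33.

0.330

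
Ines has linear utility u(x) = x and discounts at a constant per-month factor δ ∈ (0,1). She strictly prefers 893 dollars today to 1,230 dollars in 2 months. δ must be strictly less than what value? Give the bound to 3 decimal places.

Under u(x) = x this choice says 893 > δ^2·1230.
So δ^2 < 893/1230 = 0.72602; taking the square root of both positive sides preserves the inequality.
δ < 0.72602^(1/2) = 0.852.

δ < 0.852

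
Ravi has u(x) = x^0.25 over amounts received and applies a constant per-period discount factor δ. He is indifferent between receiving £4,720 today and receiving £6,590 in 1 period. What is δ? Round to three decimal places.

δ ≈ 0.920

Indifference means u(4720) = δ · u(6590), so δ = u(4720)/u(6590).
With u(x) = x^0.25: δ = 4720^0.25/6590^0.25 = (4720/6590)^0.25 = 0.91995.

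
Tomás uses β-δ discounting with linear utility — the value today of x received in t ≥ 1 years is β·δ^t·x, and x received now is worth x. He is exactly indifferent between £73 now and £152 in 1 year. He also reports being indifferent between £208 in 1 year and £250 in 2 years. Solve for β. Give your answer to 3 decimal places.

From the later pair, β·δ^1·208 = β·δ^2·250; dividing through, δ = 208/250 = 0.83200.
Now use the now-vs-future pair: 73 = β·δ·152 gives β = 73/(0.83200·152) ≈ 0.577.

β ≈ 0.577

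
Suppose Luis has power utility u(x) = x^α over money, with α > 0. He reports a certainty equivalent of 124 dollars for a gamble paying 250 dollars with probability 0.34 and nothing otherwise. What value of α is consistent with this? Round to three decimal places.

α ≈ 1.539

Since u(0) = 0, the lottery's EU is 0.34·250^α.
Setting u(124) equal to that: 124^α = 0.34·250^α ⇒ (124/250)^α = 0.34.
α = ln(0.34) / ln(124/250) = -1.078810/-0.701179 ≈ 1.539.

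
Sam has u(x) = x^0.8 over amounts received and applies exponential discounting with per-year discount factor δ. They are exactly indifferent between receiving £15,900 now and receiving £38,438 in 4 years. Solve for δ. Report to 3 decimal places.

Equating discounted utilities: u(15900) = δ^4·u(38438) ⇒ δ^4 = u(15900)/u(38438).
With u(x) = x^0.8: δ^4 = 15900^0.8/38438^0.8 = (15900/38438)^0.8 = 0.49352.
So δ = 0.49352^(1/4) ≈ 0.838.

δ ≈ 0.838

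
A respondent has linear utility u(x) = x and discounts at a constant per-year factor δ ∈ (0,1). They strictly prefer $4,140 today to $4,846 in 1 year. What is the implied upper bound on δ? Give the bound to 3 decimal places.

The preference means 4140 > δ·4846.
So δ < 4140/4846 = 0.85431.

δ < 0.854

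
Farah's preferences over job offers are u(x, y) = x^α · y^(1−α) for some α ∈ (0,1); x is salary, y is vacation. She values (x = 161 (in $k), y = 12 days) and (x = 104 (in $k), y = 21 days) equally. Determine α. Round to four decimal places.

Indifference: 161^α · 12^(1−α) = 104^α · 21^(1−α).
Taking logs: α·ln 161 + (1−α)·ln 12 = α·ln 104 + (1−α)·ln 21, i.e. α·0.4370135 = (1−α)·0.5596158.
With A = 0.4370135 and B = 0.5596158: α·A = (1−α)·B, so α = B/(A+B) = 0.5596158/0.9966293 ≈ 0.5615.

α ≈ 0.5615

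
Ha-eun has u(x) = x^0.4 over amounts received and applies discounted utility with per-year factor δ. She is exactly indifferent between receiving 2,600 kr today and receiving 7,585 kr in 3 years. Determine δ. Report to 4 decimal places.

δ ≈ 0.8670

Indifference means u(2600) = δ^3 · u(7585), so δ^3 = u(2600)/u(7585).
With u(x) = x^0.4: δ^3 = 2600^0.4/7585^0.4 = (2600/7585)^0.4 = 0.65164.
So δ = 0.65164^(1/3) ≈ 0.8670.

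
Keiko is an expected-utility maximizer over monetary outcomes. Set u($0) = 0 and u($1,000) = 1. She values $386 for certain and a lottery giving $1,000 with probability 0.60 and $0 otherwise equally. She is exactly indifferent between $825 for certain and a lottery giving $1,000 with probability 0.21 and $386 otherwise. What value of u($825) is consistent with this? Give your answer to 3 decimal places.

First, u($386) = 0.60·u($1,000) + 0.40·u($0) = 0.60.
Then u($825) = 0.21·u($1,000) + 0.79·u($386) = 0.21·1.00 + 0.79·0.60 = 0.6840.

0.684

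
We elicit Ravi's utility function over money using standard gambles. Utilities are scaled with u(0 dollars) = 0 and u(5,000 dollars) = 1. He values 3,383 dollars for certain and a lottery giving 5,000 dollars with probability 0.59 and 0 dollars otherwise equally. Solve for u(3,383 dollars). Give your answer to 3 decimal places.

u(3,383 dollars) equals the lottery's expected utility: 0.59·1 + 0.41·0 = 0.59.

0.590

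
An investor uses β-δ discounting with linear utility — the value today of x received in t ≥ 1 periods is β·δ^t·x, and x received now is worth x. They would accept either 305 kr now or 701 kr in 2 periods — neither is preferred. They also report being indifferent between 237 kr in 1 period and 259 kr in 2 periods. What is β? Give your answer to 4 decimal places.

β ≈ 0.5196

Both payoffs in the second observation are in the future, so β drops out: δ^1·237 = δ^2·259 ⇒ δ = 237/259 = 0.91506.
The first indifference: 305 = β·δ^2·701, so β = 305/(δ^2·701) = 305/(0.83733·701) ≈ 0.5196.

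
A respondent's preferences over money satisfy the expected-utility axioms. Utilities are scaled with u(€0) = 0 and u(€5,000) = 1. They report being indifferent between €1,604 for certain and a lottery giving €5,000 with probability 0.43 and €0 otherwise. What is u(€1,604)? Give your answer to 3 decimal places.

The indifference gives u(€1,604) = 0.43·u(€5,000) + 0.57·u(€0) = 0.43·1 + 0.57·0 = 0.43.

0.430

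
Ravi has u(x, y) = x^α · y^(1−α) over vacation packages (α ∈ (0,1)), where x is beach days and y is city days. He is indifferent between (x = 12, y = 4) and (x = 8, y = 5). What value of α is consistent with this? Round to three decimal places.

α ≈ 0.355

Indifference: 12^α · 4^(1−α) = 8^α · 5^(1−α).
(12/8)^α = (5/4)^(1−α); take logs: α·ln(12/8) = (1−α)·ln(5/4), i.e. α·0.405465 = (1−α)·0.223144.
Thus α·(0.628609) = 0.223144, so α = 0.223144/0.628609 ≈ 0.355.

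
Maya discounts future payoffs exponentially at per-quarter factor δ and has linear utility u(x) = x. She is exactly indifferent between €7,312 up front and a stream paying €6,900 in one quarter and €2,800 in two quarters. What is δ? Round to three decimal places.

δ ≈ 0.800

The stream is worth 6900δ + 2800δ² today, so 6900δ + 2800δ² = 7312.
Rearranged: 2800δ² + 6900δ − 7312 = 0.
δ = (−6900 + √(6900² + 4·2800·7312)) / (2·2800) = (−6900 + √129504400.00) / 5600 ≈ 0.800.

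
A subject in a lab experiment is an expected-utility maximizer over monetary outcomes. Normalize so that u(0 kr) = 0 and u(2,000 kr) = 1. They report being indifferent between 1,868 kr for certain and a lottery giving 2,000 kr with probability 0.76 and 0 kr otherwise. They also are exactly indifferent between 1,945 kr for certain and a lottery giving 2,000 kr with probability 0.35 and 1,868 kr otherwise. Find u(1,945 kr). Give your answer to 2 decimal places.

The first gamble pins u(1,868 kr): it must equal 0.76·1 + 0.24·0 = 0.76.
The second indifference gives u(1,945 kr) = 0.35·u(2,000 kr) + 0.65·u(1,868 kr) = 0.35·1.00 + 0.65·0.76 = 0.8440.

0.84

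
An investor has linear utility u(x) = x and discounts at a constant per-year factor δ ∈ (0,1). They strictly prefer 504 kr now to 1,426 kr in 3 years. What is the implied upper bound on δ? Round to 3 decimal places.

The preference means 504 > δ^3·1426.
Hence δ^3 < 504/1426 = 0.35344, and x ↦ x^(1/3) is increasing on (0,∞).
δ < 0.35344^(1/3) = 0.707.

δ < 0.707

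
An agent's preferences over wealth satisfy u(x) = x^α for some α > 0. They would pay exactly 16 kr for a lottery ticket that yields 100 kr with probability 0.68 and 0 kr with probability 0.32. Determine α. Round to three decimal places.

The lottery's expected utility is 0.68·u(100) + 0.32·u(0) = 0.68·100^α (since u(0) = 0 for α > 0).
Indifference: 16^α = 0.68·100^α, so (16/100)^α = 0.68.
α = ln(0.68) / ln(16/100) = -0.385662/-1.832581 ≈ 0.210.

α ≈ 0.210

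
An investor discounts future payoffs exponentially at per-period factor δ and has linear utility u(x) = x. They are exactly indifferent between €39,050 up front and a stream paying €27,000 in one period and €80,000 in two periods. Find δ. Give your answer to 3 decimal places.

Equating present values: 39050 = 27000δ + 80000δ².
Rearranged: 80000δ² + 27000δ − 39050 = 0.
δ = (−27000 + √(27000² + 4·80000·39050)) / (2·80000) = (−27000 + √13225000000.00) / 160000 ≈ 0.550.

δ ≈ 0.550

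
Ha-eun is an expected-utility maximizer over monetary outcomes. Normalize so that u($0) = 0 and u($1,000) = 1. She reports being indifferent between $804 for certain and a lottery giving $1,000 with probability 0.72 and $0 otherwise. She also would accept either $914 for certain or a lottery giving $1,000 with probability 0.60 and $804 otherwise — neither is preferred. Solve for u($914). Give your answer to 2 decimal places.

First, u($804) = 0.72·u($1,000) + 0.28·u($0) = 0.72.
The second indifference gives u($914) = 0.60·u($1,000) + 0.40·u($804) = 0.60·1.00 + 0.40·0.72 = 0.8880.

0.89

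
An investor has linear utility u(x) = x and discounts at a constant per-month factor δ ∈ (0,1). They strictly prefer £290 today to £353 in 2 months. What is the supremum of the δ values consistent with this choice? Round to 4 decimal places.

δ < 0.9064

The preference means 290 > δ^2·353.
Dividing by 353: δ^2 < 0.82153. Both sides are positive, so the square root keeps the direction.
δ < (290/353)^(1/2) ≈ 0.9064.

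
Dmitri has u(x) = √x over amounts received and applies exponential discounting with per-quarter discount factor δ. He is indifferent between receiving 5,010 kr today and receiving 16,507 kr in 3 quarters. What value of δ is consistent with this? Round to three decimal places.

δ ≈ 0.820

The payoff in 3 quarters is discounted by δ^3, so u(5010) = δ^3·u(16507) and δ^3 = u(5010)/u(16507).
With u(x) = √x: δ^3 = √5010/√16507 = √(5010/16507) = 0.55092.
So δ = 0.55092^(1/3) ≈ 0.820.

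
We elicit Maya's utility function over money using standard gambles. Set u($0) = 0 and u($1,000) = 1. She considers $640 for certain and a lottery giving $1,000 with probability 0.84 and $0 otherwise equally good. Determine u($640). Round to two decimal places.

By the standard-gamble method, u($640) is just the indifference probability on the best outcome: 0.84.

0.84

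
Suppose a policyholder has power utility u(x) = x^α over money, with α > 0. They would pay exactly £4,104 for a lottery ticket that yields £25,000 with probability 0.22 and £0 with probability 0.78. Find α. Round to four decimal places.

α ≈ 0.8380

EU(lottery) = 0.22·25000^α + 0.78·0 = 0.22·25000^α.
Equating: 4104^α = 0.22·25000^α, i.e. 0.1642^α = 0.22.
Taking logs: α·ln(4104/25000) = ln(0.22), so α = -1.5141277 / -1.8069137 ≈ 0.8380.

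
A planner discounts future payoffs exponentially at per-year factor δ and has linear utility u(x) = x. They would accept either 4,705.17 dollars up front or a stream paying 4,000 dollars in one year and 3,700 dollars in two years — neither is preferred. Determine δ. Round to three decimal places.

δ ≈ 0.710

Present value of the stream is 4000·δ + 3700·δ². Indifference gives 4000δ + 3700δ² = 4705.17.
Rearranged: 3700δ² + 4000δ − 4705.17 = 0.
The positive root is δ = [−4000 + √(4000² + 4·3700·4705.17)] / (2·3700) = (−4000 + 9254.000)/7400 ≈ 0.710.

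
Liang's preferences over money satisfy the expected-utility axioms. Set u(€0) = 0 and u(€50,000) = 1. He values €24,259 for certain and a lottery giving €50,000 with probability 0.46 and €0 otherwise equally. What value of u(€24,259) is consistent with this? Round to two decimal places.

By the standard-gamble method, u(€24,259) is just the indifference probability on the best outcome: 0.46.

0.46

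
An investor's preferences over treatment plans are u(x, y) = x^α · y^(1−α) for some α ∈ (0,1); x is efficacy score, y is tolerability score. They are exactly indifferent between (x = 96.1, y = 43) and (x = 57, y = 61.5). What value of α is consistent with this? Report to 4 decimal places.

The Cobb–Douglas utilities coincide, so 96.1^α·43^(1−α) = 57^α·61.5^(1−α).
Taking logs: α·ln 96.1 + (1−α)·ln 43 = α·ln 57 + (1−α)·ln 61.5, i.e. α·0.5223380 = (1−α)·0.3578371.
With A = 0.5223380 and B = 0.3578371: α·A = (1−α)·B, so α = B/(A+B) = 0.3578371/0.8801751 ≈ 0.4066.

α ≈ 0.4066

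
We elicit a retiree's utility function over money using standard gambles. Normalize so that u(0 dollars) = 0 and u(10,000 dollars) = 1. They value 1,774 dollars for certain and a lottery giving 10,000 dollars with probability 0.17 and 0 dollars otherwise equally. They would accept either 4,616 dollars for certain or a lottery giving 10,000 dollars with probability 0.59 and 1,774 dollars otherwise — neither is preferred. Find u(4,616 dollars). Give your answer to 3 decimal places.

From the first indifference, u(1,774 dollars) = 0.17·u(10,000 dollars) + 0.83·u(0 dollars) = 0.17·1 + 0.83·0 = 0.17.
The second indifference gives u(4,616 dollars) = 0.59·u(10,000 dollars) + 0.41·u(1,774 dollars) = 0.59·1.00 + 0.41·0.17 = 0.6597.

0.660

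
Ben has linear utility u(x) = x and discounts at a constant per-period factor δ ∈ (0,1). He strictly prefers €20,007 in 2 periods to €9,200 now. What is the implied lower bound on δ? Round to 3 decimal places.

Under u(x) = x this choice says 9200 < δ^2·20007.
Hence δ^2 > 9200/20007 = 0.45984, and x ↦ x^(1/2) is increasing on (0,∞).
δ > 0.45984^(1/2) = 0.678.

δ > 0.678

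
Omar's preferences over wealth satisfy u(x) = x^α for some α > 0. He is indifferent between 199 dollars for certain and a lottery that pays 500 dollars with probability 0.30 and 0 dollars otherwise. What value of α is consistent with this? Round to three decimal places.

Since u(0) = 0, the lottery's EU is 0.30·500^α.
Setting u(199) equal to that: 199^α = 0.30·500^α ⇒ (199/500)^α = 0.30.
Take logs: α = ln 0.30 / ln(199/500) ≈ 1.30681.

α ≈ 1.307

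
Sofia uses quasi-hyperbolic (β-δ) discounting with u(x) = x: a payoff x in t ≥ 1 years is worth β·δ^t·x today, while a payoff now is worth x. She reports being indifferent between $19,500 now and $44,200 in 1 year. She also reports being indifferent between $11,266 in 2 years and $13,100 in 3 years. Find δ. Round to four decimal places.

Both payoffs in the second observation are in the future, so β drops out: δ^2·11266 = δ^3·13100 ⇒ δ = 11266/13100 = 0.86000.

δ ≈ 0.8600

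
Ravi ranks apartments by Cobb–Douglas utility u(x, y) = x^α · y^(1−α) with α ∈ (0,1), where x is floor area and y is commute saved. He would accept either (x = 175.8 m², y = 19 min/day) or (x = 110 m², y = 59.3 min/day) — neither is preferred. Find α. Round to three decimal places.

α ≈ 0.708

The Cobb–Douglas utilities coincide, so 175.8^α·19^(1−α) = 110^α·59.3^(1−α).
Taking logs: α·ln 175.8 + (1−α)·ln 19 = α·ln 110 + (1−α)·ln 59.3, i.e. α·0.468867 = (1−α)·1.138170.
Thus α·(1.607037) = 1.138170, so α = 1.138170/1.607037 ≈ 0.708.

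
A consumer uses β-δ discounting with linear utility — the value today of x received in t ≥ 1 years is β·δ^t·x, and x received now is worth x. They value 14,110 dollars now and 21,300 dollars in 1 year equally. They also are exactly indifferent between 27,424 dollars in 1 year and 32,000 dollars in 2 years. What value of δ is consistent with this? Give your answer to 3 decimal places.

Both payoffs in the second observation are in the future, so β drops out: δ^1·27424 = δ^2·32000 ⇒ δ = 27424/32000 = 0.85700.

δ ≈ 0.857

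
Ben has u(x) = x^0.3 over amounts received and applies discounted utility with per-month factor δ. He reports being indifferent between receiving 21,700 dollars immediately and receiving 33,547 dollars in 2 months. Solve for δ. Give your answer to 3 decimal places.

δ ≈ 0.937

Indifference means u(21700) = δ^2 · u(33547), so δ^2 = u(21700)/u(33547).
With u(x) = x^0.3: δ^2 = 21700^0.3/33547^0.3 = (21700/33547)^0.3 = 0.87749.
Hence δ = (0.87749)^(1/2) = 0.93674.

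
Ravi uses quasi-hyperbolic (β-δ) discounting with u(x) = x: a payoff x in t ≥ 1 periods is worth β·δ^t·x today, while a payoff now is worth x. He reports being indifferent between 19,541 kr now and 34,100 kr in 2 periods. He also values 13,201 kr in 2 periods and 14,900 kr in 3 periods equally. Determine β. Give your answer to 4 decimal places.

The second indifference involves only future payoffs, so β cancels: β·δ^2·13201 = β·δ^3·14900, giving δ = 13201/14900 = 0.88597.
Now use the now-vs-future pair: 19541 = β·δ^2·34100 gives β = 19541/(0.78495·34100) ≈ 0.7300.

β ≈ 0.7300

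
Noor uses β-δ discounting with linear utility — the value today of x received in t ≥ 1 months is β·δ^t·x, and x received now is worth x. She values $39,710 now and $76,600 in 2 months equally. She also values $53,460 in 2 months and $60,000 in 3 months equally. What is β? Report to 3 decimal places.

The second indifference involves only future payoffs, so β cancels: β·δ^2·53460 = β·δ^3·60000, giving δ = 53460/60000 = 0.89100.
The first indifference: 39710 = β·δ^2·76600, so β = 39710/(δ^2·76600) = 39710/(0.79388·76600) ≈ 0.653.

β ≈ 0.653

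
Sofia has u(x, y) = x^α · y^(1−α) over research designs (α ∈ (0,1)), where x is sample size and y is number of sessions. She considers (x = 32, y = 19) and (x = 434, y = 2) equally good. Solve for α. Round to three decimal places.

Indifference: 32^α · 19^(1−α) = 434^α · 2^(1−α).
(32/434)^α = (2/19)^(1−α); take logs: α·ln(32/434) = (1−α)·ln(2/19), i.e. α·-2.607309 = (1−α)·-2.251292.
Thus α·(-4.858601) = -2.251292, so α = -2.251292/-4.858601 ≈ 0.463.

α ≈ 0.463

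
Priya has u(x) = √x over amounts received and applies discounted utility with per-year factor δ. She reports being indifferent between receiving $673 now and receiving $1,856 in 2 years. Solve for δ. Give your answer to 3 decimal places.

δ ≈ 0.776

The payoff in 2 years is discounted by δ^2, so u(673) = δ^2·u(1856) and δ^2 = u(673)/u(1856).
With u(x) = √x: δ^2 = √673/√1856 = √(673/1856) = 0.60217.
So δ = 0.60217^(1/2) ≈ 0.776.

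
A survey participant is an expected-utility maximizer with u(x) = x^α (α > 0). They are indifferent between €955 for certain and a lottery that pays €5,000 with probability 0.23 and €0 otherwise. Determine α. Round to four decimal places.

α ≈ 0.8878

Since u(0) = 0, the lottery's EU is 0.23·5000^α.
Equating: 955^α = 0.23·5000^α, i.e. 0.1910^α = 0.23.
α = ln(0.23) / ln(955/5000) = -1.4696760/-1.6554819 ≈ 0.8878.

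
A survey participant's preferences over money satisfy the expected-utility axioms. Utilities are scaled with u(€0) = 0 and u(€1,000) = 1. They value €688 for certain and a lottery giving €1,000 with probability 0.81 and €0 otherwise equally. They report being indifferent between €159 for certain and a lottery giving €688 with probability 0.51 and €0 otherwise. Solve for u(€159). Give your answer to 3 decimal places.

From the first indifference, u(€688) = 0.81·u(€1,000) + 0.19·u(€0) = 0.81·1 + 0.19·0 = 0.81.
The second indifference gives u(€159) = 0.51·u(€688) + 0.49·u(€0) = 0.51·0.81 + 0.49·0.00 = 0.4131.

0.413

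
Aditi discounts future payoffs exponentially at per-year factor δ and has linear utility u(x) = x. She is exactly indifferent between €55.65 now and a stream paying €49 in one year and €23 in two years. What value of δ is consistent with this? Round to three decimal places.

δ ≈ 0.820

Present value of the stream is 49·δ + 23·δ². Indifference gives 49δ + 23δ² = 55.65.
Rearranged: 23δ² + 49δ − 55.65 = 0.
The positive root is δ = [−49 + √(49² + 4·23·55.65)] / (2·23) = (−49 + 86.723)/46 ≈ 0.820.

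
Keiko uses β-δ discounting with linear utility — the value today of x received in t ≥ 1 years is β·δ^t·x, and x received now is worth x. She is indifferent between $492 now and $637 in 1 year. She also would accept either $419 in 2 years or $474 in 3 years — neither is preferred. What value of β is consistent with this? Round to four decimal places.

β ≈ 0.8738

Both payoffs in the second observation are in the future, so β drops out: δ^2·419 = δ^3·474 ⇒ δ = 419/474 = 0.88397.
Now use the now-vs-future pair: 492 = β·δ·637 gives β = 492/(0.88397·637) ≈ 0.8738.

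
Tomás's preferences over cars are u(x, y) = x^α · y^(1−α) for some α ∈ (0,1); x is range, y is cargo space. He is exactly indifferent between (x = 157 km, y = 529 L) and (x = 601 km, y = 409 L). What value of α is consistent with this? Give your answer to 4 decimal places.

α ≈ 0.1608

Set the two utilities equal: 157^α·529^(1−α) = 601^α·409^(1−α).
(157/601)^α = (409/529)^(1−α); take logs: α·ln(157/601) = (1−α)·ln(409/529), i.e. α·-1.3423491 = (1−α)·-0.2572733.
Thus α·(-1.5996224) = -0.2572733, so α = -0.2572733/-1.5996224 ≈ 0.1608.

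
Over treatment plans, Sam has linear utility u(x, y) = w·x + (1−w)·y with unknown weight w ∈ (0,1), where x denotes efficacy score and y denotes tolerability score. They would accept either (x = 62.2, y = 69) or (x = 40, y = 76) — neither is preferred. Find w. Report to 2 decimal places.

w = 0.24

u(62.2,69) = u(40,76) means w·62.2 + (1−w)·69 = w·40 + (1−w)·76.
Rearranging, 22.2·w − 7·(1−w) = 0.
So w/(1−w) = 7/22.2 = 0.3153, giving w = 7/(22.2+7) = 0.24.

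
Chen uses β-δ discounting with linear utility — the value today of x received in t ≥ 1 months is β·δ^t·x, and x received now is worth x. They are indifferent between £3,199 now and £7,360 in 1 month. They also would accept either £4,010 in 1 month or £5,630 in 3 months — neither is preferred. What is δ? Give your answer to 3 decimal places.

The second indifference involves only future payoffs, so β cancels: β·δ^1·4010 = β·δ^3·5630, giving δ^2 = 4010/5630 = 0.71226, so δ = 0.84395.

δ ≈ 0.844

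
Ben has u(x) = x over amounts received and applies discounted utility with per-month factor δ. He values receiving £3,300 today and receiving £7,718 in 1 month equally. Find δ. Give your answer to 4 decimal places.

Equating discounted utilities: u(3300) = δ·u(7718) ⇒ δ = u(3300)/u(7718).
With u(x) = x: δ = 3300/7718 = 0.42757.

δ ≈ 0.4276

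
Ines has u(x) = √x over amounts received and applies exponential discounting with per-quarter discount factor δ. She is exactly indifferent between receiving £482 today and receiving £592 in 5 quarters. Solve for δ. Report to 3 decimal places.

δ ≈ 0.980

Equating discounted utilities: u(482) = δ^5·u(592) ⇒ δ^5 = u(482)/u(592).
With u(x) = √x: δ^5 = √482/√592 = √(482/592) = 0.90232.
So δ = 0.90232^(1/5) ≈ 0.980.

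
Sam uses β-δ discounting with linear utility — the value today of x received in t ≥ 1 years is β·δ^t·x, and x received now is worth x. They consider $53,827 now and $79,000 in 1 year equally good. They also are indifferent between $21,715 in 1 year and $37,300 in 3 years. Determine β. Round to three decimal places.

β ≈ 0.893

The second indifference involves only future payoffs, so β cancels: β·δ^1·21715 = β·δ^3·37300, giving δ^2 = 21715/37300 = 0.58217, so δ = 0.76300.
The first indifference: 53827 = β·δ·79000, so β = 53827/(δ·79000) = 53827/(0.76300·79000) ≈ 0.893.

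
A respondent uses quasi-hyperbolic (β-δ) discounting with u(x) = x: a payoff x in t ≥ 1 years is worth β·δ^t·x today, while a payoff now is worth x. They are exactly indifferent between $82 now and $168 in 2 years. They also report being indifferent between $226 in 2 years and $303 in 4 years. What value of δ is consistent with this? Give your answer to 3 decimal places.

The second indifference involves only future payoffs, so β cancels: β·δ^2·226 = β·δ^4·303, giving δ^2 = 226/303 = 0.74587, so δ = 0.86364.

δ ≈ 0.864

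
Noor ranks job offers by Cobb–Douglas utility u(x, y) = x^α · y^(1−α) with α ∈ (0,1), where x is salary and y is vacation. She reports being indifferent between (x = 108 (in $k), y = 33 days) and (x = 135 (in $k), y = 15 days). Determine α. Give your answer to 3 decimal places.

Set the two utilities equal: 108^α·33^(1−α) = 135^α·15^(1−α).
Taking logs: α·ln 108 + (1−α)·ln 33 = α·ln 135 + (1−α)·ln 15, i.e. α·-0.223144 = (1−α)·-0.788457.
So α/(1−α) = (-0.788457)/(-0.223144) = 3.533400, and α = 3.533400/4.533400 ≈ 0.779.

α ≈ 0.779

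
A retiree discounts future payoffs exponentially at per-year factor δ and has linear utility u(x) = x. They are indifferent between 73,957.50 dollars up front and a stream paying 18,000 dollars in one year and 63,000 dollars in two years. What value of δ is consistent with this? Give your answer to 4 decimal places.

δ ≈ 0.9500

Present value of the stream is 18000·δ + 63000·δ². Indifference gives 18000δ + 63000δ² = 73957.50.
Rearranged: 63000δ² + 18000δ − 73957.50 = 0.
By the quadratic formula (taking the positive root), δ = (−18000 + √18961290000.00) / 126000 ≈ 0.9500.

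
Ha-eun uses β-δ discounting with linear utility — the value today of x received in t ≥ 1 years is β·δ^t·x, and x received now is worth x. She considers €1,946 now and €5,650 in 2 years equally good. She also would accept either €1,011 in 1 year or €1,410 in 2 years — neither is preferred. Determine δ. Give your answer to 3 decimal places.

δ ≈ 0.717

The second indifference involves only future payoffs, so β cancels: β·δ^1·1011 = β·δ^2·1410, giving δ = 1011/1410 = 0.71702.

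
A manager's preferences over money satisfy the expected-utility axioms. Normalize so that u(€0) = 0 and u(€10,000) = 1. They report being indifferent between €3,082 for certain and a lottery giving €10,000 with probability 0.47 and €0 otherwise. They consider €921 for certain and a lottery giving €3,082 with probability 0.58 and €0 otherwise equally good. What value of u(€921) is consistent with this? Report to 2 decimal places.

0.27

From the first indifference, u(€3,082) = 0.47·u(€10,000) + 0.53·u(€0) = 0.47·1 + 0.53·0 = 0.47.
Chaining: u(€921) = 0.58·0.47 + 0.42·0.00 = 0.2726.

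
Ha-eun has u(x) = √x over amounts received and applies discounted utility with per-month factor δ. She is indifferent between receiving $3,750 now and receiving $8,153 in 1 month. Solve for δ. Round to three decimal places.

δ ≈ 0.678

Equating discounted utilities: u(3750) = δ·u(8153) ⇒ δ = u(3750)/u(8153).
Since u(x) = √x, δ = √(3750/8153) = 0.67820.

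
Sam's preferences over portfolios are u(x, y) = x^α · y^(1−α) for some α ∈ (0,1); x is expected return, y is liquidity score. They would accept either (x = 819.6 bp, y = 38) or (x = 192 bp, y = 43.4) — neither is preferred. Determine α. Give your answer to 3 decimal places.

Indifference: 819.6^α · 38^(1−α) = 192^α · 43.4^(1−α).
(819.6/192)^α = (43.4/38)^(1−α); take logs: α·ln(819.6/192) = (1−α)·ln(43.4/38), i.e. α·1.451321 = (1−α)·0.132873.
Thus α·(1.584194) = 0.132873, so α = 0.132873/1.584194 ≈ 0.084.

α ≈ 0.084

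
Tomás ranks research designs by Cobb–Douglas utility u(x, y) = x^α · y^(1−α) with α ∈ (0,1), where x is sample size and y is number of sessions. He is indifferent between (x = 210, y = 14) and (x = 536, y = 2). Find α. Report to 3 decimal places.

Indifference: 210^α · 14^(1−α) = 536^α · 2^(1−α).
Taking logs: α·ln 210 + (1−α)·ln 14 = α·ln 536 + (1−α)·ln 2, i.e. α·-0.937027 = (1−α)·-1.945910.
Thus α·(-2.882937) = -1.945910, so α = -1.945910/-2.882937 ≈ 0.675.

α ≈ 0.675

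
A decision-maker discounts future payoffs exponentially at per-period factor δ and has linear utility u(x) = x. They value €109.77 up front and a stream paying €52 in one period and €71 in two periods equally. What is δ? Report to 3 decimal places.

The stream is worth 52δ + 71δ² today, so 52δ + 71δ² = 109.77.
Rearranged: 71δ² + 52δ − 109.77 = 0.
δ = (−52 + √(52² + 4·71·109.77)) / (2·71) = (−52 + √33878.68) / 142 ≈ 0.930.

δ ≈ 0.930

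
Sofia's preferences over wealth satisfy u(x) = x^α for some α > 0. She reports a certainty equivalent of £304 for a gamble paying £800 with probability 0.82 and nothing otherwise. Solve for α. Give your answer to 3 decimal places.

The lottery's expected utility is 0.82·u(800) + 0.18·u(0) = 0.82·800^α (since u(0) = 0 for α > 0).
Setting u(304) equal to that: 304^α = 0.82·800^α ⇒ (304/800)^α = 0.82.
α = ln(0.82) / ln(304/800) = -0.198451/-0.967584 ≈ 0.205.

α ≈ 0.205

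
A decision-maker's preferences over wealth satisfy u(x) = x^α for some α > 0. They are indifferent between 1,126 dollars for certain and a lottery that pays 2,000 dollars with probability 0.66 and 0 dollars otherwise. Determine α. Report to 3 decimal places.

α ≈ 0.723

The lottery's expected utility is 0.66·u(2000) + 0.34·u(0) = 0.66·2000^α (since u(0) = 0 for α > 0).
Indifference: 1126^α = 0.66·2000^α, so (1126/2000)^α = 0.66.
Taking logs: α·ln(1126/2000) = ln(0.66), so α = -0.415515 / -0.574476 ≈ 0.723.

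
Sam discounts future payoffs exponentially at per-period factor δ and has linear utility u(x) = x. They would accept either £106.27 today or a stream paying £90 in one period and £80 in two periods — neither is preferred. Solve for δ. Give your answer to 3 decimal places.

δ ≈ 0.720

The stream is worth 90δ + 80δ² today, so 90δ + 80δ² = 106.27.
That is, 80δ² + 90δ − 106.27 = 0, a quadratic in δ.
The positive root is δ = [−90 + √(90² + 4·80·106.27)] / (2·80) = (−90 + 205.198)/160 ≈ 0.720.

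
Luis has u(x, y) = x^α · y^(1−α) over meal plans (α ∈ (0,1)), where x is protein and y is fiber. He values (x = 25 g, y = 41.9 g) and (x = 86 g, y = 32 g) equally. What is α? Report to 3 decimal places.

Indifference: 25^α · 41.9^(1−α) = 86^α · 32^(1−α).
Taking logs: α·ln 25 + (1−α)·ln 41.9 = α·ln 86 + (1−α)·ln 32, i.e. α·-1.235471 = (1−α)·-0.269550.
With A = -1.235471 and B = -0.269550: α·A = (1−α)·B, so α = B/(A+B) = -0.269550/-1.505021 ≈ 0.179.

α ≈ 0.179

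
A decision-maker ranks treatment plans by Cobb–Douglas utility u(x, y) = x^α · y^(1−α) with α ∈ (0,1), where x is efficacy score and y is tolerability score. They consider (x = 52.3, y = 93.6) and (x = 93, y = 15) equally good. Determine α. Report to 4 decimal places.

The Cobb–Douglas utilities coincide, so 52.3^α·93.6^(1−α) = 93^α·15^(1−α).
Taking logs: α·ln 52.3 + (1−α)·ln 93.6 = α·ln 93 + (1−α)·ln 15, i.e. α·-0.5756031 = (1−α)·-1.8309802.
So α/(1−α) = (-1.8309802)/(-0.5756031) = 3.1809770, and α = 3.1809770/4.1809770 ≈ 0.7608.

α ≈ 0.7608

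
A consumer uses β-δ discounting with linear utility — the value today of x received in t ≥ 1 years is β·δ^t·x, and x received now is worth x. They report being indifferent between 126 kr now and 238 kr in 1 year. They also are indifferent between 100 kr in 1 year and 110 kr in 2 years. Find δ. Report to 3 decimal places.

The second indifference involves only future payoffs, so β cancels: β·δ^1·100 = β·δ^2·110, giving δ = 100/110 = 0.90909.

δ ≈ 0.909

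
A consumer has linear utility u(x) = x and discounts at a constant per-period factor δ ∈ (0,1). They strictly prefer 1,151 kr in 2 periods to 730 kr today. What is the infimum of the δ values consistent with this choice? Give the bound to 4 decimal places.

The preference means 730 < δ^2·1151.
Hence δ^2 > 730/1151 = 0.63423, and x ↦ x^(1/2) is increasing on (0,∞).
δ > 0.63423^(1/2) = 0.7964.

δ > 0.7964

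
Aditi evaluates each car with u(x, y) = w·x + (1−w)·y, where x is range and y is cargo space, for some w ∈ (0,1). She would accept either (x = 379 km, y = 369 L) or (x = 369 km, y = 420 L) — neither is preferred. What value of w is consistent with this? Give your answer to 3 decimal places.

u(379,369) = u(369,420) means w·379 + (1−w)·369 = w·369 + (1−w)·420.
Collecting terms: w·10 = (1−w)·51.
The marginal rate of substitution is 51/10, so w = 51/(10+51) = 0.836.

w = 0.836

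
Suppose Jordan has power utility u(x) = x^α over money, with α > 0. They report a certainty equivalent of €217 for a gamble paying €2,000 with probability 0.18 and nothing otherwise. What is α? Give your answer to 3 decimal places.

α ≈ 0.772

EU(lottery) = 0.18·2000^α + 0.82·0 = 0.18·2000^α.
Indifference: 217^α = 0.18·2000^α, so (217/2000)^α = 0.18.
Taking logs: α·ln(217/2000) = ln(0.18), so α = -1.714798 / -2.221005 ≈ 0.772.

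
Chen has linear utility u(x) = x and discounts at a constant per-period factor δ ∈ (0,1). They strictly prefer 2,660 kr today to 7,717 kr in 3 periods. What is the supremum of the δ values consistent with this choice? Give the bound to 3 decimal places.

Comparing present values: 2660 > δ^3·7717.
Hence δ^3 < 2660/7717 = 0.34469, and x ↦ x^(1/3) is increasing on (0,∞).
δ < 0.34469^(1/3) = 0.701.

δ < 0.701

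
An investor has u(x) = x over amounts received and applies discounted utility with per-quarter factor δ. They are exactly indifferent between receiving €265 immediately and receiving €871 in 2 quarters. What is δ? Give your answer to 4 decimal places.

δ ≈ 0.5516

The payoff in 2 quarters is discounted by δ^2, so u(265) = δ^2·u(871) and δ^2 = u(265)/u(871).
With u(x) = x: δ^2 = 265/871 = 0.30425.
So δ = 0.30425^(1/2) ≈ 0.5516.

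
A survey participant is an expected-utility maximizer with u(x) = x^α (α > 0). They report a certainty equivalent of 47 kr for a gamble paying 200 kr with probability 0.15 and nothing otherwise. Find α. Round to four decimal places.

The lottery's expected utility is 0.15·u(200) + 0.85·u(0) = 0.15·200^α (since u(0) = 0 for α > 0).
Setting u(47) equal to that: 47^α = 0.15·200^α ⇒ (47/200)^α = 0.15.
Taking logs: α·ln(47/200) = ln(0.15), so α = -1.8971200 / -1.4481698 ≈ 1.3100.

α ≈ 1.3100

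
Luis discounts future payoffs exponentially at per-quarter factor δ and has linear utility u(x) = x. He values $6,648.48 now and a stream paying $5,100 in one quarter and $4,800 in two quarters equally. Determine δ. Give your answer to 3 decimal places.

Equating present values: 6648.48 = 5100δ + 4800δ².
So 4800δ² + 5100δ − 6648.48 = 0.
δ = (−5100 + √(5100² + 4·4800·6648.48)) / (2·4800) = (−5100 + √153660816.00) / 9600 ≈ 0.760.

δ ≈ 0.760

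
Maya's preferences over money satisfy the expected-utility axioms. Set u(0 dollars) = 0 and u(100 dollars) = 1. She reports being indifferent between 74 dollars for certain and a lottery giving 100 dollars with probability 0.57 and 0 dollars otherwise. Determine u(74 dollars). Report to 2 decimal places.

The indifference gives u(74 dollars) = 0.57·u(100 dollars) + 0.43·u(0 dollars) = 0.57·1 + 0.43·0 = 0.57.

0.57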